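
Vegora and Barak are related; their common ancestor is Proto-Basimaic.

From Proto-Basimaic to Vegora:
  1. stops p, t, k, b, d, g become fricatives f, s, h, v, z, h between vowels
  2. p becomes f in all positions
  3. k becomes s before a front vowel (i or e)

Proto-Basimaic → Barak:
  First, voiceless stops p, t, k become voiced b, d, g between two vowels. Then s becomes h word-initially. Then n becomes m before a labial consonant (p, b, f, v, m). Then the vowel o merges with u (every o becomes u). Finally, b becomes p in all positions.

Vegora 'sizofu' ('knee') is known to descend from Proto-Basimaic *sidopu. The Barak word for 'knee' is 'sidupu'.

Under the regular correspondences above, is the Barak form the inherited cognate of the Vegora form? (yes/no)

no

Derive the expected Barak reflex of *sidopu:
Barak: start from *sidopu.
  rule 1 (intervocalic voicing): sidopu → sidobu
  rule 2 (debuccalisation): sidobu → hidobu
  rule 3: no change — hidobu
  rule 4 (vowel merger): hidobu → hidubu
  rule 5 (unconditioned shift): hidubu → hidupu
  ⇒ Barak hidupu
The regular Barak reflex would be 'hidupu', but the attested form is 'sidupu'. The correspondence is irregular, so they are not cognates (the Barak form has a different source).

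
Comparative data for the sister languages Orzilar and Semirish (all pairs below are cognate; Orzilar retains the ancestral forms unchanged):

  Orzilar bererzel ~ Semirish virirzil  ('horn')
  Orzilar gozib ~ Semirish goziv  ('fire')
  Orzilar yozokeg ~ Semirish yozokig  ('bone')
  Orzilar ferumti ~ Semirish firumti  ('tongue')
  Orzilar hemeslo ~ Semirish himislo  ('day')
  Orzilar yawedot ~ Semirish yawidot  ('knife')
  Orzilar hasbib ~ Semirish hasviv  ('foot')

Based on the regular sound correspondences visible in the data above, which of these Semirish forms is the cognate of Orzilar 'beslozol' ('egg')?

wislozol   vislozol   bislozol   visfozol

vislozol

bererzel ~ virirzil — Orzilar b corresponds to Semirish v word-initially before a front vowel.
bererzel ~ virirzil, yozokeg ~ yozokig — Orzilar e corresponds to Semirish i after a consonant, before a consonant other than r, m, n, p, b, f, v.
Applying these to Orzilar 'beslozol':
  beslozol → veslozol   (b→v word-initially before a front vowel)
  veslozol → vislozol   (e→i after a consonant, before a consonant other than r, m, n, p, b, f, v)
So the Semirish cognate is 'vislozol'.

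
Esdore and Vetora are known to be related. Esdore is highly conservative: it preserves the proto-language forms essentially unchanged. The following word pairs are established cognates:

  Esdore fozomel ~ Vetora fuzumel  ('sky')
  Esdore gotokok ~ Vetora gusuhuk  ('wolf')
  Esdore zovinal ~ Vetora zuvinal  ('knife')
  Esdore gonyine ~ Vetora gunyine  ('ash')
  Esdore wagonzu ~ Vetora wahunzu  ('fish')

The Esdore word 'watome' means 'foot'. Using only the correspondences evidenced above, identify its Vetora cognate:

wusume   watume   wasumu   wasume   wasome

gotokok ~ gusuhuk — Esdore t corresponds to Vetora s between vowels (before a back vowel).
fozomel ~ fuzumel — Esdore o corresponds to Vetora u after a consonant, before a nasal.
Applying these to Esdore 'watome':
  watome → wasome   (t→s between vowels (before a back vowel))
  wasome → wasume   (o→u after a consonant, before a nasal)
So the Vetora cognate is 'wasume'.

wasume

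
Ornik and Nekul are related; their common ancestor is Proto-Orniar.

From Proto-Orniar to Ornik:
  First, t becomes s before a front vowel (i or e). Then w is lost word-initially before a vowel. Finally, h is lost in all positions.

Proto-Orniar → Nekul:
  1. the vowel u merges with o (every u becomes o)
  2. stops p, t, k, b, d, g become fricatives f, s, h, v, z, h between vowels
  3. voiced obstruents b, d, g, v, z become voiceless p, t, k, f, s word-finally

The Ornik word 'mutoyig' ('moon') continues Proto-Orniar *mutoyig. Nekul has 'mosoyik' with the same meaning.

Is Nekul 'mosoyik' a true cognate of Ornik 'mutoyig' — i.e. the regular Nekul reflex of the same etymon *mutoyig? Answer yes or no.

Derive the expected Nekul reflex of *mutoyig:
Nekul: *mutoyig > motoyig > mosoyig > mosoyik  (by vowel merger, intervocalic lenition, final devoicing)
Nekul 'mosoyik' matches the regular reflex exactly, so the pair is cognate.

yes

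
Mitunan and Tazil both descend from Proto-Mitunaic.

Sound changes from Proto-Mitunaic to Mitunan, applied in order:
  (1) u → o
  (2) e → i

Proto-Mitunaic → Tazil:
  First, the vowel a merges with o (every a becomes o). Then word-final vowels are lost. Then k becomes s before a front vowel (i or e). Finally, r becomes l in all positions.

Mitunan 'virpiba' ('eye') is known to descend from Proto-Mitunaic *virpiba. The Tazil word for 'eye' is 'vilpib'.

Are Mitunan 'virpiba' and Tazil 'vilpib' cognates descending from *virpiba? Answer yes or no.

yes

Derive the expected Tazil reflex of *virpiba:
Tazil: start from *virpiba.
  rule 1 (vowel merger): virpiba → virpibo
  rule 2 (apocope): virpibo → virpib
  rule 3: no change — virpib
  rule 4 (unconditioned shift): virpib → vilpib
  ⇒ Tazil vilpib
Tazil 'vilpib' matches the regular reflex exactly, so the pair is cognate.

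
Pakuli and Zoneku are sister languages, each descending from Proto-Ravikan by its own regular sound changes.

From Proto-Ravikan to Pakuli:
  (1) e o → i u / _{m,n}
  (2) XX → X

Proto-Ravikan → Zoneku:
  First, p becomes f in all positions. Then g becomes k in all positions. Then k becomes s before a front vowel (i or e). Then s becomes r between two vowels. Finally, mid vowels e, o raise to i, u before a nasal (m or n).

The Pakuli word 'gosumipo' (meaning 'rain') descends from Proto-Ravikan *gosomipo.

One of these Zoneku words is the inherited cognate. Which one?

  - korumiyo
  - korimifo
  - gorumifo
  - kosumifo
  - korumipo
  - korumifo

korumifo

Zoneku: *gosomipo > gosomifo > kosomifo > koromifo > korumifo  (by unconditioned shift, unconditioned shift, rhotacism, pre-nasal raising)
Among the options, 'korumifo' alone shows every Zoneku change applied in order.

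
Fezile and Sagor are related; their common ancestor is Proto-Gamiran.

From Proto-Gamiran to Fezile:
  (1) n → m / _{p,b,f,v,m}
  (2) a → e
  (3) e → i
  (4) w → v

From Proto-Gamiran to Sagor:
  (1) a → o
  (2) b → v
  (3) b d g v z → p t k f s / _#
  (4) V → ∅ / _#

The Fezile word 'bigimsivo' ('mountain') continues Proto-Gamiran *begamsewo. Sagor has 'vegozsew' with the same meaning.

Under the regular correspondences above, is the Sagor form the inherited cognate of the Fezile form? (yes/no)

Derive the expected Sagor reflex of *begamsewo:
Sagor: *begamsewo > begomsewo > vegomsewo > vegomsew  (by vowel merger, unconditioned shift, apocope)
The regular Sagor reflex would be 'vegomsew', but the attested form is 'vegozsew'. The correspondence is irregular, so they are not cognates (the Sagor form has a different source).

no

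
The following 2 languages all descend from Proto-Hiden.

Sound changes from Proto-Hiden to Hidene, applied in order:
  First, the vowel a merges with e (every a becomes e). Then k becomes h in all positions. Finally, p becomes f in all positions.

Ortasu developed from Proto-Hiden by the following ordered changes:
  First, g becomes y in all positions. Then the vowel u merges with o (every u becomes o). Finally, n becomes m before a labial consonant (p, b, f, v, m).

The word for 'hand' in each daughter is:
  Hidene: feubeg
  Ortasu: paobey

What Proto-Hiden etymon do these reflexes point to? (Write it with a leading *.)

Position 1: Hidene has f, Ortasu has p. Ortasu preserves p here (none of its changes turn any other segment into p), so the proto-segment is *p.
Position 6: Hidene has g, Ortasu has y. Hidene preserves g here (none of its changes turn any other segment into g), so the proto-segment is *g.
Continuing position by position gives *paubeg; check it forward:
Hidene: start from *paubeg.
  rule 1 (vowel merger): paubeg → peubeg
  rule 2: no change — peubeg
  rule 3 (unconditioned shift): peubeg → feubeg
  ⇒ Hidene feubeg
Ortasu: *paubeg
  paubeg → paubey   [unconditioned shift]
  paubey → paobey   [vowel merger]
  paobey (rule 3 does not apply)
  giving Ortasu paobey.
Only *paubeg yields all of Hidene feubeg, Ortasu paobey.

*paubeg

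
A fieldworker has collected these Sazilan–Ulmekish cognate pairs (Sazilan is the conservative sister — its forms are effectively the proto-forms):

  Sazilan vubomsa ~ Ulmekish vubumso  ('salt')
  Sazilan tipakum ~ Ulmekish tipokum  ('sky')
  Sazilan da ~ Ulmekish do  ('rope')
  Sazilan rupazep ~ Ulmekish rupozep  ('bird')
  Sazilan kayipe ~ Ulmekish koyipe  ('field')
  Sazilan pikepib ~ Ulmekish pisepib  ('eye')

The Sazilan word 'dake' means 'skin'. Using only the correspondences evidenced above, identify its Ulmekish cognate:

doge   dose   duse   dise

dose

tipakum ~ tipokum, rupazep ~ rupozep — Sazilan a corresponds to Ulmekish o after a consonant, before a consonant other than r, m, n, p, b, f, v.
pikepib ~ pisepib — Sazilan k corresponds to Ulmekish s between vowels (before a front vowel).
Applying these to Sazilan 'dake':
  dake → doke   (a→o after a consonant, before a consonant other than r, m, n, p, b, f, v)
  doke → dose   (k→s between vowels (before a front vowel))
So the Ulmekish cognate is 'dose'.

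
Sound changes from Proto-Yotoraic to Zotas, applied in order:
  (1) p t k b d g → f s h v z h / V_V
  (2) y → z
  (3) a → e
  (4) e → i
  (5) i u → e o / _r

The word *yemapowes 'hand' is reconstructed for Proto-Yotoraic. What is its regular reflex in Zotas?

zimifowis

Zotas: start from *yemapowes.
  rule 1 (intervocalic lenition): yemapowes → yemafowes
  rule 2 (unconditioned shift): yemafowes → zemafowes
  rule 3 (vowel merger): zemafowes → zemefowes
  rule 4 (vowel merger): zemefowes → zimifowis
  rule 5: no change — zimifowis
  ⇒ Zotas zimifowis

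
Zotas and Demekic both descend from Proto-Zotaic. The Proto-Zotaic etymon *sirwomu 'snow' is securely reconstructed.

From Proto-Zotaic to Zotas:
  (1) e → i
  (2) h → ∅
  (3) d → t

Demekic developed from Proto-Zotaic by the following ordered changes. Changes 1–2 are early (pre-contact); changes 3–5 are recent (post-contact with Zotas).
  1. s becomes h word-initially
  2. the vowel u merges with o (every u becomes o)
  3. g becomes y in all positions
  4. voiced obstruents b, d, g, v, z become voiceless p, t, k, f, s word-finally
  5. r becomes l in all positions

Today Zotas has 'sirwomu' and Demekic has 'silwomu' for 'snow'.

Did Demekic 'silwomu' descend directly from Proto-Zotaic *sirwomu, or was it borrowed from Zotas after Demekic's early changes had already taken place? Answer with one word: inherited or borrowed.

borrowed

If inherited, *sirwomu would pass through all of Demekic's changes:
Demekic: *sirwomu
  sirwomu → hirwomu   [debuccalisation]
  hirwomu → hirwomo   [vowel merger]
  hirwomo (rule 3 does not apply)
  hirwomo (rule 4 does not apply)
  hirwomo → hilwomo   [unconditioned shift]
  giving Demekic hilwomo.
If borrowed from Zotas 'sirwomu' after the early changes, it would undergo only the recent ones:
  rule 3 (unconditioned shift): no change (sirwomu)
  rule 4 (final devoicing): no change (sirwomu)
  rule 5 (unconditioned shift): sirwomu → silwomu
  ⇒ as a loan: silwomu
Demekic 'silwomu' matches the loan outcome 'silwomu', not the inherited 'hilwomo' — it skipped the early Demekic changes, so it was borrowed from Zotas.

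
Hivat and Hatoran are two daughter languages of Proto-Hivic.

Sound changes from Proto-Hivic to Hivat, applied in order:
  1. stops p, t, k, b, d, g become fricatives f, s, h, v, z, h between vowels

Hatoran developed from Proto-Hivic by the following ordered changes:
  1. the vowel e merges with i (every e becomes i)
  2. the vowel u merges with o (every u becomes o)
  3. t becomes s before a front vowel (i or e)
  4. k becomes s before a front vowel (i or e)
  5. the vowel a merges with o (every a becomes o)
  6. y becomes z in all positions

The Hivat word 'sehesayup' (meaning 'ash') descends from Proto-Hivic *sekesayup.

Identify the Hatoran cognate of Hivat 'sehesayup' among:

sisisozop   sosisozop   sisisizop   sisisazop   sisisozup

Hatoran: *sekesayup > sikisayup > sikisayop > sisisayop > sisisoyop > sisisozop  (by vowel merger, vowel merger, palatalisation, vowel merger, unconditioned shift)

sisisozop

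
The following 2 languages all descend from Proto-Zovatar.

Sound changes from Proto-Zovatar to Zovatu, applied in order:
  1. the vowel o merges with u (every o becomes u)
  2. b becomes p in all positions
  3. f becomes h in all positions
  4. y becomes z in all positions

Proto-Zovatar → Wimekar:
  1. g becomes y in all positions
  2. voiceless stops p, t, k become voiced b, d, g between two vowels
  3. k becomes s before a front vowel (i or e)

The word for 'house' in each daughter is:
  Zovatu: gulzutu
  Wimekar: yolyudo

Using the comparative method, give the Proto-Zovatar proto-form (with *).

Position 4: Zovatu has z, Wimekar has y. Taking the neighbouring segments as reconstructed: Zovatu z could go back to *z or *y; Wimekar y could go back to *g or *y — the one source consistent with every daughter is *y.
Position 2: Zovatu has u, Wimekar has o. Wimekar preserves o here (none of its changes turn any other segment into o), so the proto-segment is *o.
Position 7: Zovatu has u, Wimekar has o. Wimekar preserves o here (none of its changes turn any other segment into o), so the proto-segment is *o.
Verify the candidate proto-form against each daughter:
Zovatu: start from *golyuto.
  rule 1 (vowel merger): golyuto → gulyutu
  rule 2: no change — gulyutu
  rule 3: no change — gulyutu
  rule 4 (unconditioned shift): gulyutu → gulzutu
  ⇒ Zovatu gulzutu
Wimekar: *golyuto > yolyuto > yolyudo  (by unconditioned shift, intervocalic voicing)
Only *golyuto yields all of Zovatu gulzutu, Wimekar yolyudo.

*golyuto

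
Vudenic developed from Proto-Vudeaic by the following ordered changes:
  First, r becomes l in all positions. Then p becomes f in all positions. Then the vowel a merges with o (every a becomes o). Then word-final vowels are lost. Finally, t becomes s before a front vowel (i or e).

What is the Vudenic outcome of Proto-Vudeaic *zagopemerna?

Vudenic: start from *zagopemerna.
  rule 1 (unconditioned shift): zagopemerna → zagopemelna
  rule 2 (unconditioned shift): zagopemelna → zagofemelna
  rule 3 (vowel merger): zagofemelna → zogofemelno
  rule 4 (apocope): zogofemelno → zogofemeln
  rule 5: no change — zogofemeln
  ⇒ Vudenic zogofemeln

zogofemeln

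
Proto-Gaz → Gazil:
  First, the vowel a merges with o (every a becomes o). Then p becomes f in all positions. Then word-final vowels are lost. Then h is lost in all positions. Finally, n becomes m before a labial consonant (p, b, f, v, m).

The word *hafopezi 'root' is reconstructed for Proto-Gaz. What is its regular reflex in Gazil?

ofofez

Gazil: *hafopezi > hofopezi > hofofezi > hofofez > ofofez  (by vowel merger, unconditioned shift, apocope, h-loss)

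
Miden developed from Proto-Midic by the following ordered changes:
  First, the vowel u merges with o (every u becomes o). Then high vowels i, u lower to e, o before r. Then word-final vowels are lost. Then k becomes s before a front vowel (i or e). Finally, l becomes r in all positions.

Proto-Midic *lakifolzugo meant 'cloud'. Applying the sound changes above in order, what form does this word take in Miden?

rasiforzog

Miden: *lakifolzugo > lakifolzogo > lakifolzog > lasifolzog > rasiforzog  (by vowel merger, apocope, palatalisation, unconditioned shift)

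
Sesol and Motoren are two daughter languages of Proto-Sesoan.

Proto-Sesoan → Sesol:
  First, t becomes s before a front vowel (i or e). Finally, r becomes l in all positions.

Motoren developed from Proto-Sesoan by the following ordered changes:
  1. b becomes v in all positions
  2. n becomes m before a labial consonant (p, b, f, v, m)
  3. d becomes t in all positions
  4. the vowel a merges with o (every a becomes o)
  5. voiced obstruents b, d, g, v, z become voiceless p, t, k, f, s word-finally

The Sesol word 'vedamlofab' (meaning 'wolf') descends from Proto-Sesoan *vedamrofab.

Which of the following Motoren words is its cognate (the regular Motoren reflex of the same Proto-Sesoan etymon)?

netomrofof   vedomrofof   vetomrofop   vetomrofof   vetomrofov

Motoren: *vedamrofab
  vedamrofab → vedamrofav   [unconditioned shift]
  vedamrofav (rule 2 does not apply)
  vedamrofav → vetamrofav   [unconditioned shift]
  vetamrofav → vetomrofov   [vowel merger]
  vetomrofov → vetomrofof   [final devoicing]
  giving Motoren vetomrofof.
Only 'vetomrofof' matches the regular Motoren development of *vedamrofab.

vetomrofof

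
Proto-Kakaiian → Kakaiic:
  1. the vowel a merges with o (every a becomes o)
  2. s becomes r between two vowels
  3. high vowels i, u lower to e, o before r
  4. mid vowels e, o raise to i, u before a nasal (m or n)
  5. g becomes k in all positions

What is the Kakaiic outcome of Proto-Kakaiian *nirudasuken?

nerudorukin

Kakaiic: *nirudasuken
  nirudasuken → nirudosuken   [vowel merger]
  nirudosuken → nirudoruken   [rhotacism]
  nirudoruken → nerudoruken   [pre-rhotic lowering]
  nerudoruken → nerudorukin   [pre-nasal raising]
  nerudorukin (rule 5 does not apply)
  giving Kakaiic nerudorukin.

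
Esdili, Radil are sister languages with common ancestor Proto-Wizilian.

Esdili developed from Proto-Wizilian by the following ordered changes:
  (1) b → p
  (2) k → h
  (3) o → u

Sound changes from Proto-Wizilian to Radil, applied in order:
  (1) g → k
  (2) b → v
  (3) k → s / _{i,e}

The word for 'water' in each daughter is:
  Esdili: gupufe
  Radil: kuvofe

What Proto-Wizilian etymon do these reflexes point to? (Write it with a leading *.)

Position 1: Esdili has g, Radil has k. Esdili preserves g here (none of its changes turn any other segment into g), so the proto-segment is *g.
Position 3: Esdili has p, Radil has v. Taking the neighbouring segments as reconstructed: Esdili p could go back to *p or *b; Radil v could go back to *b or *v — the one source consistent with every daughter is *b.
Position 4: Esdili has u, Radil has o. Radil preserves o here (none of its changes turn any other segment into o), so the proto-segment is *o.
This points to *gubofe. Verify forward in each daughter:
Esdili: *gubofe > gupofe > gupufe  (by unconditioned shift, vowel merger)
Radil: *gubofe
  gubofe → kubofe   [unconditioned shift]
  kubofe → kuvofe   [unconditioned shift]
  kuvofe (rule 3 does not apply)
  giving Radil kuvofe.
*gubofe is the unique common source.

*gubofe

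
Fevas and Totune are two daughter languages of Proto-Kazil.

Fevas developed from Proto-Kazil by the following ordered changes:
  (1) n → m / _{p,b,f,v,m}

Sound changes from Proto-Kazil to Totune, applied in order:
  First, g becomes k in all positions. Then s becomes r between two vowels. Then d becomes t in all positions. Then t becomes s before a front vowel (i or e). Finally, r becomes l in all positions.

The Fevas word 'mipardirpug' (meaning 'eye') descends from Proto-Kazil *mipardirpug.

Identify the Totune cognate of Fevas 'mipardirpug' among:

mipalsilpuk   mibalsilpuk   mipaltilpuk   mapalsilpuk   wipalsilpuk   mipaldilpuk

Totune: *mipardirpug > mipardirpuk > mipartirpuk > miparsirpuk > mipalsilpuk  (by unconditioned shift, unconditioned shift, palatalisation, unconditioned shift)
Among the options, 'mipalsilpuk' alone shows every Totune change applied in order.

mipalsilpuk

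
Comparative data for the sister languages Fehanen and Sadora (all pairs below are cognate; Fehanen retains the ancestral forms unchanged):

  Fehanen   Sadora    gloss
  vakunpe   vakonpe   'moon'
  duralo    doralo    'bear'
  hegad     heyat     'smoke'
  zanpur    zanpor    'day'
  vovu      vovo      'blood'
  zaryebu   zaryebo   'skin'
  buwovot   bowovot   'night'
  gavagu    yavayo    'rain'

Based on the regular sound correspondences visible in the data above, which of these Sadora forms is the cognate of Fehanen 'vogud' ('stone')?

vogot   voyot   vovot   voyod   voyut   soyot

voyot

gavagu ~ yavayo — Fehanen g corresponds to Sadora y between vowels (before a back vowel).
buwovot ~ bowovot — Fehanen u corresponds to Sadora o after a consonant, before a consonant other than r, m, n, p, b, f, v.
hegad ~ heyat — Fehanen d corresponds to Sadora t word-finally.
Applying these to Fehanen 'vogud':
  vogud → voyud   (g→y between vowels (before a back vowel))
  voyud → voyod   (u→o after a consonant, before a consonant other than r, m, n, p, b, f, v)
  voyod → voyot   (d→t word-finally)
So the Sadora cognate is 'voyot'.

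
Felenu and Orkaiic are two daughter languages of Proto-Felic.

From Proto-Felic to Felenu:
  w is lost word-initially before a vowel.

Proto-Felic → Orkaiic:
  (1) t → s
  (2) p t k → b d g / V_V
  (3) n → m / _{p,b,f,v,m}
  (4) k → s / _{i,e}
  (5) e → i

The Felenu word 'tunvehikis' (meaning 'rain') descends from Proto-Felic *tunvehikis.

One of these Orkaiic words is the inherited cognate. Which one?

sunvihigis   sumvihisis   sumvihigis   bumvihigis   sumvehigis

sumvihigis

Orkaiic: *tunvehikis
  tunvehikis → sunvehikis   [unconditioned shift]
  sunvehikis → sunvehigis   [intervocalic voicing]
  sunvehigis → sumvehigis   [nasal place assimilation]
  sumvehigis (rule 4 does not apply)
  sumvehigis → sumvihigis   [vowel merger]
  giving Orkaiic sumvihigis.
Among the options, 'sumvihigis' alone shows every Orkaiic change applied in order.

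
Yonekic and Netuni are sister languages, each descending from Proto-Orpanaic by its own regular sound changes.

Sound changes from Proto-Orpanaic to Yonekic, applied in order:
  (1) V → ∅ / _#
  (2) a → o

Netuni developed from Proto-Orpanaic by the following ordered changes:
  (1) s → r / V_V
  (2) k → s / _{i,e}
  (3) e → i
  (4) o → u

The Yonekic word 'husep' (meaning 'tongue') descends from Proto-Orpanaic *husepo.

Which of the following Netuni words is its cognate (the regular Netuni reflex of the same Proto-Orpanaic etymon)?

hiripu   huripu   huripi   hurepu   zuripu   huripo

Netuni: start from *husepo.
  rule 1 (rhotacism): husepo → hurepo
  rule 2: no change — hurepo
  rule 3 (vowel merger): hurepo → huripo
  rule 4 (vowel merger): huripo → huripu
  ⇒ Netuni huripu
Only 'huripu' matches the regular Netuni development of *husepo.

huripu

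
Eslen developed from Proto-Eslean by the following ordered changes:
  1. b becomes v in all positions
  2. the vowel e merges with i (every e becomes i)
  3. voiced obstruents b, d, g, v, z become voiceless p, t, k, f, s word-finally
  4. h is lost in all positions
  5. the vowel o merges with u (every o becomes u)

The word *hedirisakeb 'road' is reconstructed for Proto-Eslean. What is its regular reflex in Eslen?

Eslen: start from *hedirisakeb.
  rule 1 (unconditioned shift): hedirisakeb → hedirisakev
  rule 2 (vowel merger): hedirisakev → hidirisakiv
  rule 3 (final devoicing): hidirisakiv → hidirisakif
  rule 4 (h-loss): hidirisakif → idirisakif
  rule 5: no change — idirisakif
  ⇒ Eslen idirisakif

idirisakif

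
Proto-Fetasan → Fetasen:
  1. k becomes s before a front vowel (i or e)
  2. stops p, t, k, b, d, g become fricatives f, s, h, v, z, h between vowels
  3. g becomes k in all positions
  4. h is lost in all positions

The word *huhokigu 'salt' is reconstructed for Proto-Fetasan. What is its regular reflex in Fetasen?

uosiu

Fetasen: *huhokigu
  huhokigu → huhosigu   [palatalisation]
  huhosigu → huhosihu   [intervocalic lenition]
  huhosihu (rule 3 does not apply)
  huhosihu → uosiu   [h-loss]
  giving Fetasen uosiu.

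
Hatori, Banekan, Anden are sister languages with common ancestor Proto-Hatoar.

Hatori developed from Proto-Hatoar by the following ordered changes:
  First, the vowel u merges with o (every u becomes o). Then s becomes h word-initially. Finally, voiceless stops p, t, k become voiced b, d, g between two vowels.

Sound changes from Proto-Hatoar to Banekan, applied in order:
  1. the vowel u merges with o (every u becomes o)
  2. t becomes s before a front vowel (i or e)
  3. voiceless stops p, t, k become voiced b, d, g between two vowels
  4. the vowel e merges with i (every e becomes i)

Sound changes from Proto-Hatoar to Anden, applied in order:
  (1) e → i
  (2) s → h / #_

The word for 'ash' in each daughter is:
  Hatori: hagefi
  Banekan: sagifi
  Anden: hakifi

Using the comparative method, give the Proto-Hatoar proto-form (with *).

*sakefi

Position 4: Hatori has e, Banekan has i, Anden has i. Hatori preserves e here (none of its changes turn any other segment into e), so the proto-segment is *e.
Position 1: Hatori has h, Banekan has s, Anden has h. Taking the neighbouring segments as reconstructed: Hatori h could go back to *s or *h; Banekan s can only go back to *s; Anden h could go back to *s or *h — the one source consistent with every daughter is *s.
Continuing position by position gives *sakefi; check it forward:
Hatori: *sakefi > hakefi > hagefi  (by debuccalisation, intervocalic voicing)
Banekan: start from *sakefi.
  rule 1: no change — sakefi
  rule 2: no change — sakefi
  rule 3 (intervocalic voicing): sakefi → sagefi
  rule 4 (vowel merger): sagefi → sagifi
  ⇒ Banekan sagifi
Anden: *sakefi > sakifi > hakifi  (by vowel merger, debuccalisation)
No other proto-form is consistent with every reflex, so the reconstruction is *sakefi.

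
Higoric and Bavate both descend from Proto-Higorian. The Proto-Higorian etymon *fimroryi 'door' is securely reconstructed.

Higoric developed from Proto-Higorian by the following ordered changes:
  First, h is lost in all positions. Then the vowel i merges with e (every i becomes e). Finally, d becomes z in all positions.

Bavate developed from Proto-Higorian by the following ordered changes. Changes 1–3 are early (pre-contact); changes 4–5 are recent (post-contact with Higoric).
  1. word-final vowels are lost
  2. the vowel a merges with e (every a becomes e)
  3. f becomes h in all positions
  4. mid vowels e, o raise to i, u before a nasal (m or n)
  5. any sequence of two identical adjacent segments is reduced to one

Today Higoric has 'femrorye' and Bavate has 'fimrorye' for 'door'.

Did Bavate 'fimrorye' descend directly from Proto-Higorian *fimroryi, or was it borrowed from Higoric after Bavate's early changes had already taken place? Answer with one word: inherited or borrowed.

If inherited, *fimroryi would pass through all of Bavate's changes:
Bavate: *fimroryi
  fimroryi → fimrory   [apocope]
  fimrory (rule 2 does not apply)
  fimrory → himrory   [unconditioned shift]
  himrory (rule 4 does not apply)
  himrory (rule 5 does not apply)
  giving Bavate himrory.
If borrowed from Higoric 'femrorye' after the early changes, it would undergo only the recent ones:
  rule 4 (pre-nasal raising): femrorye → fimrorye
  rule 5 (degemination): no change (fimrorye)
  ⇒ as a loan: fimrorye
Bavate 'fimrorye' matches the loan outcome 'fimrorye', not the inherited 'himrory' — it skipped the early Bavate changes, so it was borrowed from Higoric.

borrowed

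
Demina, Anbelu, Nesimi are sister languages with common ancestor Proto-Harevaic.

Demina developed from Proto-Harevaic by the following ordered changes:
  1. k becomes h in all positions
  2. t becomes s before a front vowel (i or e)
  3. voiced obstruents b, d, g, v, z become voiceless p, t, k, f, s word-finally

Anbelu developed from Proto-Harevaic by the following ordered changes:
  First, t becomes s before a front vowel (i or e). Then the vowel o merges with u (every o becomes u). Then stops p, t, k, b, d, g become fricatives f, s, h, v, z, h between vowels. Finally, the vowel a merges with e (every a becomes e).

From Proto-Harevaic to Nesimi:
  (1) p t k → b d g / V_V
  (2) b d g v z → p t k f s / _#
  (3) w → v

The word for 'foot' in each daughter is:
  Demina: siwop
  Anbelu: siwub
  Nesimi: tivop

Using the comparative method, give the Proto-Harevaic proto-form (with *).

Position 4: Demina has o, Anbelu has u, Nesimi has o. Demina preserves o here (none of its changes turn any other segment into o), so the proto-segment is *o.
Position 3: Demina has w, Anbelu has w, Nesimi has v. Demina preserves w here (none of its changes turn any other segment into w), so the proto-segment is *w.
Verify the candidate proto-form against each daughter:
Demina: *tiwob > siwob > siwop  (by palatalisation, final devoicing)
Anbelu: start from *tiwob.
  rule 1 (palatalisation): tiwob → siwob
  rule 2 (vowel merger): siwob → siwub
  rule 3: no change — siwub
  rule 4: no change — siwub
  ⇒ Anbelu siwub
Nesimi: start from *tiwob.
  rule 1: no change — tiwob
  rule 2 (final devoicing): tiwob → tiwop
  rule 3 (unconditioned shift): tiwop → tivop
  ⇒ Nesimi tivop
*tiwob is the unique common source.

*tiwob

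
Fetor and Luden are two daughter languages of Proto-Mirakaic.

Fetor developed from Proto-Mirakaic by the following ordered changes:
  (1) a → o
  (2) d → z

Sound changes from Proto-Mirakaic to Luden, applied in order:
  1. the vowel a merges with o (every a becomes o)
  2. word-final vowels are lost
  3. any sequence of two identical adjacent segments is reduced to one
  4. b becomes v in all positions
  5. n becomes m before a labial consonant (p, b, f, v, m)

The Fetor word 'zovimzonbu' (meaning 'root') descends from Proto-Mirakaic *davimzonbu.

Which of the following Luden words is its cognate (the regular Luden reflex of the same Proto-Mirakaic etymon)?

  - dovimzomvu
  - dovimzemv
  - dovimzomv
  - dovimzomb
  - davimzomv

dovimzomv

Luden: *davimzonbu
  davimzonbu → dovimzonbu   [vowel merger]
  dovimzonbu → dovimzonb   [apocope]
  dovimzonb (rule 3 does not apply)
  dovimzonb → dovimzonv   [unconditioned shift]
  dovimzonv → dovimzomv   [nasal place assimilation]
  giving Luden dovimzomv.
Among the options, 'dovimzomv' alone shows every Luden change applied in order.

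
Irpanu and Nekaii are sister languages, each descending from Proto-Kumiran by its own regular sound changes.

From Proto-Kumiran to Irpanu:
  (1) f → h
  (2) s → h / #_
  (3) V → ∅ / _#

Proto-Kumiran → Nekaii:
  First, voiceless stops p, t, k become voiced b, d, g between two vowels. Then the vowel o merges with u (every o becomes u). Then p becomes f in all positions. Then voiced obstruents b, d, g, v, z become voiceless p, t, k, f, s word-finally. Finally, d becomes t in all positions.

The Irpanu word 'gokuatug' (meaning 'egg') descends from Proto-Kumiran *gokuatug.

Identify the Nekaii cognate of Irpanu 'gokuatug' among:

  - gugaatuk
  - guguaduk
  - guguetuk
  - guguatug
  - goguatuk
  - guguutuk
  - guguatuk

Nekaii: start from *gokuatug.
  rule 1 (intervocalic voicing): gokuatug → goguadug
  rule 2 (vowel merger): goguadug → guguadug
  rule 3: no change — guguadug
  rule 4 (final devoicing): guguadug → guguaduk
  rule 5 (unconditioned shift): guguaduk → guguatuk
  ⇒ Nekaii guguatuk
The other candidates each miss or misapply at least one Nekaii change.

guguatuk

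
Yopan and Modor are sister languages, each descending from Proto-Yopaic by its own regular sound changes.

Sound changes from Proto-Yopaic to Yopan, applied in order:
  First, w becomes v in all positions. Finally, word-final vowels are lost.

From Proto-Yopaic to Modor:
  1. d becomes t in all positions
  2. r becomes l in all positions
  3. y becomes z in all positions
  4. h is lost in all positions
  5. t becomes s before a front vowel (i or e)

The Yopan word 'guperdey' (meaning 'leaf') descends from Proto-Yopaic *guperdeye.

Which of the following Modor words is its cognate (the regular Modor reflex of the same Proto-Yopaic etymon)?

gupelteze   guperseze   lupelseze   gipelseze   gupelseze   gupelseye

Modor: *guperdeye
  guperdeye → guperteye   [unconditioned shift]
  guperteye → gupelteye   [unconditioned shift]
  gupelteye → gupelteze   [unconditioned shift]
  gupelteze (rule 4 does not apply)
  gupelteze → gupelseze   [palatalisation]
  giving Modor gupelseze.

gupelseze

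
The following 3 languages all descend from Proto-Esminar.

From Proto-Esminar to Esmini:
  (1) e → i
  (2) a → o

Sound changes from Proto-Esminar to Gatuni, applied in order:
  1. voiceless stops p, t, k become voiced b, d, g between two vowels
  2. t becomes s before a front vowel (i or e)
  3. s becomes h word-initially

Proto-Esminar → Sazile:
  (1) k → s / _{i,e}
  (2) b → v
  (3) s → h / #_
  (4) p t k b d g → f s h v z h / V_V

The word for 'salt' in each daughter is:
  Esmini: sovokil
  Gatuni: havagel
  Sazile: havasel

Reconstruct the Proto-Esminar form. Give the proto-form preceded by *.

Position 4: Esmini has o, Gatuni has a, Sazile has a. Gatuni preserves a here (none of its changes turn any other segment into a), so the proto-segment is *a.
Position 6: Esmini has i, Gatuni has e, Sazile has e. Gatuni preserves e here (none of its changes turn any other segment into e), so the proto-segment is *e.
Position 1: Esmini has s, Gatuni has h, Sazile has h. Esmini preserves s here (none of its changes turn any other segment into s), so the proto-segment is *s.
Continuing position by position gives *savakel; check it forward:
Esmini: *savakel
  savakel → savakil   [vowel merger]
  savakil → sovokil   [vowel merger]
  giving Esmini sovokil.
Gatuni: *savakel > savagel > havagel  (by intervocalic voicing, debuccalisation)
Sazile: *savakel > savasel > havasel  (by palatalisation, debuccalisation)
No other proto-form is consistent with every reflex, so the reconstruction is *savakel.

*savakel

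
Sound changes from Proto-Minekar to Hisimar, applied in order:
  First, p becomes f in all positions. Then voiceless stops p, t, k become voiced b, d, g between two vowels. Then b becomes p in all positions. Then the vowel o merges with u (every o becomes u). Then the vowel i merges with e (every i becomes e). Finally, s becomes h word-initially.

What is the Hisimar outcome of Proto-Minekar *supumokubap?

Hisimar: *supumokubap
  supumokubap → sufumokubaf   [unconditioned shift]
  sufumokubaf → sufumogubaf   [intervocalic voicing]
  sufumogubaf → sufumogupaf   [unconditioned shift]
  sufumogupaf → sufumugupaf   [vowel merger]
  sufumugupaf (rule 5 does not apply)
  sufumugupaf → hufumugupaf   [debuccalisation]
  giving Hisimar hufumugupaf.

hufumugupaf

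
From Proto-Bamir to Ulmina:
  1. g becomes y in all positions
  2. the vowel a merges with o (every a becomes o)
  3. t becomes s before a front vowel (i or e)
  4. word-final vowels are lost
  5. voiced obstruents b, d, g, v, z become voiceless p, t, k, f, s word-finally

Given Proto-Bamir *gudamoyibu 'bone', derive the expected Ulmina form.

yudomoyip

Ulmina: *gudamoyibu
  gudamoyibu → yudamoyibu   [unconditioned shift]
  yudamoyibu → yudomoyibu   [vowel merger]
  yudomoyibu (rule 3 does not apply)
  yudomoyibu → yudomoyib   [apocope]
  yudomoyib → yudomoyip   [final devoicing]
  giving Ulmina yudomoyip.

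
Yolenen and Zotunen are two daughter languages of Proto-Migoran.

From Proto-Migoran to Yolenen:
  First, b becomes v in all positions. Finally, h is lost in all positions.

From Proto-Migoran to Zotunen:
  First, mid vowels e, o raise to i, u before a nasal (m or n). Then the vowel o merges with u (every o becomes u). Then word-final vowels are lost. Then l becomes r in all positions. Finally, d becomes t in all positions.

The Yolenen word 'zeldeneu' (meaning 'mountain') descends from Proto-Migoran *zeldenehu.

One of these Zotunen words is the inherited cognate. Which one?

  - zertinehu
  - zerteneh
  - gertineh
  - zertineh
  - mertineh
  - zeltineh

zertineh

Zotunen: *zeldenehu > zeldinehu > zeldineh > zerdineh > zertineh  (by pre-nasal raising, apocope, unconditioned shift, unconditioned shift)
Only 'zertineh' matches the regular Zotunen development of *zeldenehu.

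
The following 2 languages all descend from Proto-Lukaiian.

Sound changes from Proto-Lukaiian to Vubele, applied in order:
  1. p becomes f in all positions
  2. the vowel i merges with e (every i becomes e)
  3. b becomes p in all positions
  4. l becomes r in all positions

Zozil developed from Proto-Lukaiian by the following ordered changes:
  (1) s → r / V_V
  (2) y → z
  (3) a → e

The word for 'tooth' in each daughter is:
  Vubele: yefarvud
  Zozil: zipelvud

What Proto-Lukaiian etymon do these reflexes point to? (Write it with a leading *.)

Position 5: Vubele has r, Zozil has l. Zozil preserves l here (none of its changes turn any other segment into l), so the proto-segment is *l.
Position 2: Vubele has e, Zozil has i. Zozil preserves i here (none of its changes turn any other segment into i), so the proto-segment is *i.
This points to *yipalvud. Verify forward in each daughter:
Vubele: start from *yipalvud.
  rule 1 (unconditioned shift): yipalvud → yifalvud
  rule 2 (vowel merger): yifalvud → yefalvud
  rule 3: no change — yefalvud
  rule 4 (unconditioned shift): yefalvud → yefarvud
  ⇒ Vubele yefarvud
Zozil: *yipalvud > zipalvud > zipelvud  (by unconditioned shift, vowel merger)
No other proto-form is consistent with every reflex, so the reconstruction is *yipalvud.

*yipalvud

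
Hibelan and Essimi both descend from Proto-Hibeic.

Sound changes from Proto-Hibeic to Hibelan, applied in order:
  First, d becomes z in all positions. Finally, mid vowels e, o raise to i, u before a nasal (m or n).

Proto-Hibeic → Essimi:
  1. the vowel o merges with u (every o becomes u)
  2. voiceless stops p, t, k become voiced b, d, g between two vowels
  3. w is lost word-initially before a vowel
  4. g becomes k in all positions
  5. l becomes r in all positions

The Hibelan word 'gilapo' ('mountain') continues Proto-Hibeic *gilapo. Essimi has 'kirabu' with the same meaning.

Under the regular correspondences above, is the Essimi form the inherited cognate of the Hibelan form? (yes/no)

Derive the expected Essimi reflex of *gilapo:
Essimi: *gilapo
  gilapo → gilapu   [vowel merger]
  gilapu → gilabu   [intervocalic voicing]
  gilabu (rule 3 does not apply)
  gilabu → kilabu   [unconditioned shift]
  kilabu → kirabu   [unconditioned shift]
  giving Essimi kirabu.
Essimi 'kirabu' matches the regular reflex exactly, so the pair is cognate.

yes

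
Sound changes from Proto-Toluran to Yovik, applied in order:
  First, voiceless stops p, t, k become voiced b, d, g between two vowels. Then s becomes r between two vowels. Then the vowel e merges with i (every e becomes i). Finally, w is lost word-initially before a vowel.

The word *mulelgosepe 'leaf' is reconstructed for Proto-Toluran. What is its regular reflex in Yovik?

mulilgoribi

Yovik: *mulelgosepe > mulelgosebe > mulelgorebe > mulilgoribi  (by intervocalic voicing, rhotacism, vowel merger)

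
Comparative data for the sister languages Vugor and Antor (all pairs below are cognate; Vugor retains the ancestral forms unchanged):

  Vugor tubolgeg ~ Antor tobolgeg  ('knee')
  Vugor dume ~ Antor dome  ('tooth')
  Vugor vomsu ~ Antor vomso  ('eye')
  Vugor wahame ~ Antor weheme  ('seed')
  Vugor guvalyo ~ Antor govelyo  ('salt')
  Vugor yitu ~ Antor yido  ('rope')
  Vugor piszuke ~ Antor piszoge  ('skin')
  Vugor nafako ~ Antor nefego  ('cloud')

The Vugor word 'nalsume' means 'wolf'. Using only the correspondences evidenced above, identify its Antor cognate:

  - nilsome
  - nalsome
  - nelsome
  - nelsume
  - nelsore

nelsome

wahame ~ weheme, guvalyo ~ govelyo — Vugor a corresponds to Antor e after a consonant, before a consonant other than r, m, n, p, b, f, v.
dume ~ dome — Vugor u corresponds to Antor o after a consonant, before a nasal.
Applying these to Vugor 'nalsume':
  nalsume → nelsume   (a→e after a consonant, before a consonant other than r, m, n, p, b, f, v)
  nelsume → nelsome   (u→o after a consonant, before a nasal)
So the Antor cognate is 'nelsome'.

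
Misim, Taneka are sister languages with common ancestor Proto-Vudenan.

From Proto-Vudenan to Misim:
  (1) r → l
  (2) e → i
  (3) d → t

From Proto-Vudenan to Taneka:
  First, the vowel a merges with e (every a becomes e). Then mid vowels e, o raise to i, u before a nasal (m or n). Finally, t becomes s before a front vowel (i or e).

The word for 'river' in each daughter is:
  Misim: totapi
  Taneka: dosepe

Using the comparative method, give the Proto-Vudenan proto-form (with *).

*dotape

Position 4: Misim has a, Taneka has e. Misim preserves a here (none of its changes turn any other segment into a), so the proto-segment is *a.
Position 6: Misim has i, Taneka has e. Taking the neighbouring segments as reconstructed: Misim i could go back to *e or *i; Taneka e could go back to *a or *e — the one source consistent with every daughter is *e.
Position 1: Misim has t, Taneka has d. Taneka preserves d here (none of its changes turn any other segment into d), so the proto-segment is *d.
Continuing position by position gives *dotape; check it forward:
Misim: start from *dotape.
  rule 1: no change — dotape
  rule 2 (vowel merger): dotape → dotapi
  rule 3 (unconditioned shift): dotapi → totapi
  ⇒ Misim totapi
Taneka: *dotape > dotepe > dosepe  (by vowel merger, palatalisation)
No other proto-form is consistent with every reflex, so the reconstruction is *dotape.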